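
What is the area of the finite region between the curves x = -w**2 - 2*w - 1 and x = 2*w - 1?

32/3

Both boundary curves give x as a function of w, so integrate with respect to w. Setting them equal: -w**2 - 4*w = 0, i.e. -w*(w + 4) = 0, so they meet at w = -4, 0.
For w in [-4, 0], x = -w**2 - 2*w - 1 is on the right; area = ∫[-4,0] (-w**2 - 4*w) dw = 32/3.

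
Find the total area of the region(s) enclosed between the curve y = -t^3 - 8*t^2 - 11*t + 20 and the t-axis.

The curve meets the t-axis where -t^3 - 8*t^2 - 11*t + 20 = 0, i.e. -(t - 1)*(t + 4)*(t + 5) = 0, at t = -5, -4, 1.
On [-5, -4] the curve lies below the axis; ∫[-5,-4] (-t^3 - 8*t^2 - 11*t + 20) dt = -11/12, giving area 11/12.
On [-4, 1] the curve lies above the axis; ∫[-4,1] (-t^3 - 8*t^2 - 11*t + 20) dt = 875/12, giving area 875/12.
Total area = 11/12 + 875/12 = 443/6.

443/6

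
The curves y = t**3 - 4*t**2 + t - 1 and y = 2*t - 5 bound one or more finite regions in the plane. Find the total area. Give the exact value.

253/12

Set the curves equal: t**3 - 4*t**2 + t - 1 = 2*t - 5, so t**3 - 4*t**2 - t + 4 = 0, which factors as (t - 4)*(t - 1)*(t + 1) = 0. The curves meet at t = -1, 1, 4.
On [-1, 1], y = t**3 - 4*t**2 + t - 1 is on top; that piece has area ∫[-1,1] (t**3 - 4*t**2 - t + 4) dt = 16/3.
On [1, 4], y = 2*t - 5 is on top; that piece has area ∫[1,4] (-(t**3 - 4*t**2 - t + 4)) dt = 63/4.
Total enclosed area = 16/3 + 63/4 = 253/12.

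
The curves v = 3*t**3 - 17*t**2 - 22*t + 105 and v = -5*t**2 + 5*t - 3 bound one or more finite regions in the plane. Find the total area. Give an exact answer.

1741/4

Set the curves equal: 3*t**3 - 17*t**2 - 22*t + 105 = -5*t**2 + 5*t - 3, so 3*t**3 - 12*t**2 - 27*t + 108 = 0, which factors as 3*(t - 4)*(t - 3)*(t + 3) = 0. The curves meet at t = -3, 3, 4.
On [-3, 3], v = 3*t**3 - 17*t**2 - 22*t + 105 is on top; that piece has area ∫[-3,3] (3*t**3 - 12*t**2 - 27*t + 108) dt = 432.
On [3, 4], v = -5*t**2 + 5*t - 3 is on top; that piece has area ∫[3,4] (-(3*t**3 - 12*t**2 - 27*t + 108)) dt = 13/4.
Total enclosed area = 432 + 13/4 = 1741/4.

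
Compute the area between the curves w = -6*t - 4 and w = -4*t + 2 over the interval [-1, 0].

On [-1, 0], (-6*t - 4) - (-4*t + 2) = -2*t - 6 is ≤ 0 throughout, so the area is a single integral of |-2*t - 6|.
∫[-1,0] (-2*t - 6) dt = -5; the area of that piece is 5.

5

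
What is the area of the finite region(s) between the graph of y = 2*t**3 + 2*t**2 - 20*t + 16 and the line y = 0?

The curve meets the t-axis where 2*t**3 + 2*t**2 - 20*t + 16 = 0, i.e. 2*(t - 2)*(t - 1)*(t + 4) = 0, at t = -4, 1, 2.
On [-4, 1] the curve lies above the axis; ∫[-4,1] (2*t**3 + 2*t**2 - 20*t + 16) dt = 875/6, giving area 875/6.
On [1, 2] the curve lies below the axis; ∫[1,2] (2*t**3 + 2*t**2 - 20*t + 16) dt = -11/6, giving area 11/6.
Total area = 875/6 + 11/6 = 443/3.

443/3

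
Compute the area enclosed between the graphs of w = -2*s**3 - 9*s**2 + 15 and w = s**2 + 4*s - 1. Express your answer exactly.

Set the curves equal: -2*s**3 - 9*s**2 + 15 = s**2 + 4*s - 1, so -2*s**3 - 10*s**2 - 4*s + 16 = 0, which factors as -2*(s - 1)*(s + 2)*(s + 4) = 0. The curves meet at s = -4, -2, 1.
On [-4, -2], w = s**2 + 4*s - 1 is on top; that piece has area ∫[-4,-2] (-(-2*s**3 - 10*s**2 - 4*s + 16)) ds = 32/3.
On [-2, 1], w = -2*s**3 - 9*s**2 + 15 is on top; that piece has area ∫[-2,1] (-2*s**3 - 10*s**2 - 4*s + 16) ds = 63/2.
Total enclosed area = 32/3 + 63/2 = 253/6.

253/6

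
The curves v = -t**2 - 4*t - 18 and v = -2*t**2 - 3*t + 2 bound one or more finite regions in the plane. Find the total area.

Set the curves equal: -t**2 - 4*t - 18 = -2*t**2 - 3*t + 2, so t**2 - t - 20 = 0, which factors as (t - 5)*(t + 4) = 0. The curves meet at t = -4, 5.
On [-4, 5], v = -2*t**2 - 3*t + 2 is on top; that piece has area ∫[-4,5] (-(t**2 - t - 20)) dt = 243/2.

243/2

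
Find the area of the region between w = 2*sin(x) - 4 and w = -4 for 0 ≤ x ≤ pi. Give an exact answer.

On [0, pi], (2*sin(x) - 4) - (-4) = 2*sin(x) is ≥ 0 throughout, so the area is a single integral of |2*sin(x)|.
∫[0,pi] (2*sin(x)) dx = 4.

4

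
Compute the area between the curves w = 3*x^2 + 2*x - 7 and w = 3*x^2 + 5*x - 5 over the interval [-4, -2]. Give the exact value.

On [-4, -2], (3*x^2 + 2*x - 7) - (3*x^2 + 5*x - 5) = -3*x - 2 is ≥ 0 throughout, so the area is a single integral of |-3*x - 2|.
∫[-4,-2] (-3*x - 2) dx = 14.

14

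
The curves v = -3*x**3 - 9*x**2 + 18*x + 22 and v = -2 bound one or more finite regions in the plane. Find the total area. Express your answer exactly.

Set the curves equal: -3*x**3 - 9*x**2 + 18*x + 22 = -2, so -3*x**3 - 9*x**2 + 18*x + 24 = 0, which factors as -3*(x - 2)*(x + 1)*(x + 4) = 0. The curves meet at x = -4, -1, 2.
On [-4, -1], v = -2 is on top; that piece has area ∫[-4,-1] (-(-3*x**3 - 9*x**2 + 18*x + 24)) dx = 243/4.
On [-1, 2], v = -3*x**3 - 9*x**2 + 18*x + 22 is on top; that piece has area ∫[-1,2] (-3*x**3 - 9*x**2 + 18*x + 24) dx = 243/4.
Total enclosed area = 243/4 + 243/4 = 243/2.

243/2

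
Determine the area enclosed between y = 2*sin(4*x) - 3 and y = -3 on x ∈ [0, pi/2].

2

The difference (2*sin(4*x) - 3) - (-3) = 2*sin(4*x) changes sign at x = pi/4 inside [0, pi/2], so split the integral there.
∫[0,pi/4] (2*sin(4*x)) dx = 1.
∫[pi/4,pi/2] (2*sin(4*x)) dx = -1; the area of that piece is 1.
Total area = 1 + 1 = 2.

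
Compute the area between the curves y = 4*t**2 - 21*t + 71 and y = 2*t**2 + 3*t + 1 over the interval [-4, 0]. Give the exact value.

On [-4, 0], (4*t**2 - 21*t + 71) - (2*t**2 + 3*t + 1) = 2*t**2 - 24*t + 70 is ≥ 0 throughout, so the area is a single integral of |2*t**2 - 24*t + 70|.
∫[-4,0] (2*t**2 - 24*t + 70) dt = 1544/3.

1544/3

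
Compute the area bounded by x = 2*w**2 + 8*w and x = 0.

Both boundary curves give x as a function of w, so integrate with respect to w. Setting them equal: 2*w**2 + 8*w = 0, i.e. 2*w*(w + 4) = 0, so they meet at w = -4, 0.
For w in [-4, 0], x = 2*w**2 + 8*w is on the left; area = ∫[-4,0] (-(2*w**2 + 8*w)) dw = 64/3.

64/3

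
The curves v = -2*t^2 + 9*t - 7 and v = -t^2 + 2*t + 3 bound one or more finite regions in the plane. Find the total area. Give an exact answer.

9/2

Set the curves equal: -2*t^2 + 9*t - 7 = -t^2 + 2*t + 3, so -t^2 + 7*t - 10 = 0, which factors as -(t - 5)*(t - 2) = 0. The curves meet at t = 2, 5.
On [2, 5], v = -2*t^2 + 9*t - 7 is on top; that piece has area ∫[2,5] (-t^2 + 7*t - 10) dt = 9/2.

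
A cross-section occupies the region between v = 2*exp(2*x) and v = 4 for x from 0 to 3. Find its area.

-15 + 4*log(2) + exp(6)

The difference (2*exp(2*x)) - (4) = 2*exp(2*x) - 4 changes sign at x = log(2)/2 inside [0, 3], so split the integral there.
∫[0,log(2)/2] (2*exp(2*x) - 4) dx = 1 - log(4); the area of that piece is -1 + log(4).
∫[log(2)/2,3] (2*exp(2*x) - 4) dx = -14 + 2*log(2) + exp(6).
Total area = (-1 + log(4)) + (-14 + 2*log(2) + exp(6)) = -15 + 4*log(2) + exp(6).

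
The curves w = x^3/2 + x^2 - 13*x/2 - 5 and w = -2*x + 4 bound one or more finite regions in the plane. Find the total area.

443/12

Set the curves equal: x^3/2 + x^2 - 13*x/2 - 5 = -2*x + 4, so x^3/2 + x^2 - 9*x/2 - 9 = 0, which factors as (x - 3)*(x + 2)*(x + 3)/2 = 0. The curves meet at x = -3, -2, 3.
On [-3, -2], w = x^3/2 + x^2 - 13*x/2 - 5 is on top; that piece has area ∫[-3,-2] (x^3/2 + x^2 - 9*x/2 - 9) dx = 11/24.
On [-2, 3], w = -2*x + 4 is on top; that piece has area ∫[-2,3] (-(x^3/2 + x^2 - 9*x/2 - 9)) dx = 875/24.
Total enclosed area = 11/24 + 875/24 = 443/12.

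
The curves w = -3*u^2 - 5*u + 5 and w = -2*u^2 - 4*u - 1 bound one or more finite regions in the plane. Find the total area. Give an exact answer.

125/6

Set the curves equal: -3*u^2 - 5*u + 5 = -2*u^2 - 4*u - 1, so -u^2 - u + 6 = 0, which factors as -(u - 2)*(u + 3) = 0. The curves meet at u = -3, 2.
On [-3, 2], w = -3*u^2 - 5*u + 5 is on top; that piece has area ∫[-3,2] (-u^2 - u + 6) du = 125/6.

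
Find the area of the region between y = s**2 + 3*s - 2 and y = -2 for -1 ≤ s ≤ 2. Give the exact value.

The difference (s**2 + 3*s - 2) - (-2) = s**2 + 3*s changes sign at s = 0 inside [-1, 2], so split the integral there.
∫[-1,0] (s**2 + 3*s) ds = -7/6; the area of that piece is 7/6.
∫[0,2] (s**2 + 3*s) ds = 26/3.
Total area = 7/6 + 26/3 = 59/6.

59/6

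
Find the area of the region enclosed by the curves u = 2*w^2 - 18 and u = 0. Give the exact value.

72

Both boundary curves give u as a function of w, so integrate with respect to w. Setting them equal: 2*w^2 - 18 = 0, i.e. 2*(w - 3)*(w + 3) = 0, so they meet at w = -3, 3.
For w in [-3, 3], u = 2*w^2 - 18 is on the left; area = ∫[-3,3] (-(2*w^2 - 18)) dw = 72.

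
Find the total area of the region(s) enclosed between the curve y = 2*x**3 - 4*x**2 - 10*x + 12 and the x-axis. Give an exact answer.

253/6

The curve meets the x-axis where 2*x**3 - 4*x**2 - 10*x + 12 = 0, i.e. 2*(x - 3)*(x - 1)*(x + 2) = 0, at x = -2, 1, 3.
On [-2, 1] the curve lies above the axis; ∫[-2,1] (2*x**3 - 4*x**2 - 10*x + 12) dx = 63/2, giving area 63/2.
On [1, 3] the curve lies below the axis; ∫[1,3] (2*x**3 - 4*x**2 - 10*x + 12) dx = -32/3, giving area 32/3.
Total area = 63/2 + 32/3 = 253/6.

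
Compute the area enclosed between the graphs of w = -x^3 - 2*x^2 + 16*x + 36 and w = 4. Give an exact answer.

Set the curves equal: -x^3 - 2*x^2 + 16*x + 36 = 4, so -x^3 - 2*x^2 + 16*x + 32 = 0, which factors as -(x - 4)*(x + 2)*(x + 4) = 0. The curves meet at x = -4, -2, 4.
On [-4, -2], w = 4 is on top; that piece has area ∫[-4,-2] (-(-x^3 - 2*x^2 + 16*x + 32)) dx = 28/3.
On [-2, 4], w = -x^3 - 2*x^2 + 16*x + 36 is on top; that piece has area ∫[-2,4] (-x^3 - 2*x^2 + 16*x + 32) dx = 180.
Total enclosed area = 28/3 + 180 = 568/3.

568/3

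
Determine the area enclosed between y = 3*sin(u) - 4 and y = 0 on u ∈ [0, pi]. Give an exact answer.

On [0, pi], (3*sin(u) - 4) - (0) = 3*sin(u) - 4 is ≤ 0 throughout, so the area is a single integral of |3*sin(u) - 4|.
∫[0,pi] (3*sin(u) - 4) du = 6 - 4*pi; the area of that piece is -6 + 4*pi.

-6 + 4*pi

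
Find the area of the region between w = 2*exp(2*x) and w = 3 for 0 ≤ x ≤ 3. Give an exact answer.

The difference (2*exp(2*x)) - (3) = 2*exp(2*x) - 3 changes sign at x = -log(2)/2 + log(3)/2 inside [0, 3], so split the integral there.
∫[0,-log(2)/2 + log(3)/2] (2*exp(2*x) - 3) dx = log(2*sqrt(6)/9) + 1/2; the area of that piece is -1/2 + log(3*sqrt(6)/4).
∫[-log(2)/2 + log(3)/2,3] (2*exp(2*x) - 3) dx = -21/2 - 3*log(2)/2 + 3*log(3)/2 + exp(6).
Total area = (-1/2 + log(3*sqrt(6)/4)) + (-21/2 - 3*log(2)/2 + 3*log(3)/2 + exp(6)) = -11 - 7*log(2)/2 + log(6)/2 + 5*log(3)/2 + exp(6).

-11 - 7*log(2)/2 + log(6)/2 + 5*log(3)/2 + exp(6)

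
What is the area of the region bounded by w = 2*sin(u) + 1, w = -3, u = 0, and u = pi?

4 + 4*pi

On [0, pi], (2*sin(u) + 1) - (-3) = 2*sin(u) + 4 is ≥ 0 throughout, so the area is a single integral of |2*sin(u) + 4|.
∫[0,pi] (2*sin(u) + 4) du = 4 + 4*pi.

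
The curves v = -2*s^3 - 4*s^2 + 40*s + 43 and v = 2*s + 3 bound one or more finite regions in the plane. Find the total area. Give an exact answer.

2521/6

Set the curves equal: -2*s^3 - 4*s^2 + 40*s + 43 = 2*s + 3, so -2*s^3 - 4*s^2 + 38*s + 40 = 0, which factors as -2*(s - 4)*(s + 1)*(s + 5) = 0. The curves meet at s = -5, -1, 4.
On [-5, -1], v = 2*s + 3 is on top; that piece has area ∫[-5,-1] (-(-2*s^3 - 4*s^2 + 38*s + 40)) ds = 448/3.
On [-1, 4], v = -2*s^3 - 4*s^2 + 40*s + 43 is on top; that piece has area ∫[-1,4] (-2*s^3 - 4*s^2 + 38*s + 40) ds = 1625/6.
Total enclosed area = 448/3 + 1625/6 = 2521/6.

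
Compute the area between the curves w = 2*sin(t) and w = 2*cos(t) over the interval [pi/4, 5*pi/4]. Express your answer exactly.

On [pi/4, 5*pi/4], (2*sin(t)) - (2*cos(t)) = 2*sin(t) - 2*cos(t) is ≥ 0 throughout, so the area is a single integral of |2*sin(t) - 2*cos(t)|.
∫[pi/4,5*pi/4] (2*sin(t) - 2*cos(t)) dt = 4*sqrt(2).

4*sqrt(2)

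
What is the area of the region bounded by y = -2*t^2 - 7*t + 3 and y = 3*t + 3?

Set the curves equal: -2*t^2 - 7*t + 3 = 3*t + 3, so -2*t^2 - 10*t = 0, which factors as -2*t*(t + 5) = 0. The curves meet at t = -5, 0.
On [-5, 0], y = -2*t^2 - 7*t + 3 is on top; that piece has area ∫[-5,0] (-2*t^2 - 10*t) dt = 125/3.

125/3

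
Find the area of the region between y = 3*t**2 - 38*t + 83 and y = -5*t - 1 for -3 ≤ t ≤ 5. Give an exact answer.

567

The difference (3*t**2 - 38*t + 83) - (-5*t - 1) = 3*t**2 - 33*t + 84 changes sign at t = 4 inside [-3, 5], so split the integral there.
∫[-3,4] (3*t**2 - 33*t + 84) dt = 1127/2.
∫[4,5] (3*t**2 - 33*t + 84) dt = -7/2; the area of that piece is 7/2.
Total area = 1127/2 + 7/2 = 567.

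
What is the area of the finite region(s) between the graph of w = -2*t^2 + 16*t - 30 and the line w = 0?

8/3

The curve meets the t-axis where -2*t^2 + 16*t - 30 = 0, i.e. -2*(t - 5)*(t - 3) = 0, at t = 3, 5.
On [3, 5] the curve lies above the axis; ∫[3,5] (-2*t^2 + 16*t - 30) dt = 8/3, giving area 8/3.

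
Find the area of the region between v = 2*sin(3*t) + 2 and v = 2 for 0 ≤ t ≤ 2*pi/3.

8/3

The difference (2*sin(3*t) + 2) - (2) = 2*sin(3*t) changes sign at t = pi/3 inside [0, 2*pi/3], so split the integral there.
∫[0,pi/3] (2*sin(3*t)) dt = 4/3.
∫[pi/3,2*pi/3] (2*sin(3*t)) dt = -4/3; the area of that piece is 4/3.
Total area = 4/3 + 4/3 = 8/3.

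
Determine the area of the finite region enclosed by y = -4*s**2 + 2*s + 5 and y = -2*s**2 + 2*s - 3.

Set the curves equal: -4*s**2 + 2*s + 5 = -2*s**2 + 2*s - 3, so -2*s**2 + 8 = 0, which factors as -2*(s - 2)*(s + 2) = 0. The curves meet at s = -2, 2.
On [-2, 2], y = -4*s**2 + 2*s + 5 is on top; that piece has area ∫[-2,2] (-2*s**2 + 8) ds = 64/3.

64/3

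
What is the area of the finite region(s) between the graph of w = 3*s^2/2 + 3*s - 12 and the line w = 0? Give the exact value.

54

The curve meets the s-axis where 3*s^2/2 + 3*s - 12 = 0, i.e. 3*(s - 2)*(s + 4)/2 = 0, at s = -4, 2.
On [-4, 2] the curve lies below the axis; ∫[-4,2] (3*s^2/2 + 3*s - 12) ds = -54, giving area 54.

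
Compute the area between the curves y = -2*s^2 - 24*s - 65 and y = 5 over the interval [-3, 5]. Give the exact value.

2560/3

On [-3, 5], (-2*s^2 - 24*s - 65) - (5) = -2*s^2 - 24*s - 70 is ≤ 0 throughout, so the area is a single integral of |-2*s^2 - 24*s - 70|.
∫[-3,5] (-2*s^2 - 24*s - 70) ds = -2560/3; the area of that piece is 2560/3.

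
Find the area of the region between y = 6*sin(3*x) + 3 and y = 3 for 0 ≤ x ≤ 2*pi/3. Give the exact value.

8

The difference (6*sin(3*x) + 3) - (3) = 6*sin(3*x) changes sign at x = pi/3 inside [0, 2*pi/3], so split the integral there.
∫[0,pi/3] (6*sin(3*x)) dx = 4.
∫[pi/3,2*pi/3] (6*sin(3*x)) dx = -4; the area of that piece is 4.
Total area = 4 + 4 = 8.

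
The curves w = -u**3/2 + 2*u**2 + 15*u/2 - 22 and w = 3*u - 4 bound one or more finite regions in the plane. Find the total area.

Set the curves equal: -u**3/2 + 2*u**2 + 15*u/2 - 22 = 3*u - 4, so -u**3/2 + 2*u**2 + 9*u/2 - 18 = 0, which factors as -(u - 4)*(u - 3)*(u + 3)/2 = 0. The curves meet at u = -3, 3, 4.
On [-3, 3], w = 3*u - 4 is on top; that piece has area ∫[-3,3] (-(-u**3/2 + 2*u**2 + 9*u/2 - 18)) du = 72.
On [3, 4], w = -u**3/2 + 2*u**2 + 15*u/2 - 22 is on top; that piece has area ∫[3,4] (-u**3/2 + 2*u**2 + 9*u/2 - 18) du = 13/24.
Total enclosed area = 72 + 13/24 = 1741/24.

1741/24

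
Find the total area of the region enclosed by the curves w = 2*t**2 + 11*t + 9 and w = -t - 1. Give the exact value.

64/3

Set the curves equal: 2*t**2 + 11*t + 9 = -t - 1, so 2*t**2 + 12*t + 10 = 0, which factors as 2*(t + 1)*(t + 5) = 0. The curves meet at t = -5, -1.
On [-5, -1], w = -t - 1 is on top; that piece has area ∫[-5,-1] (-(2*t**2 + 12*t + 10)) dt = 64/3.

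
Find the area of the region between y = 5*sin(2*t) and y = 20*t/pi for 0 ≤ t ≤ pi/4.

5/2 - 5*pi/8

On [0, pi/4], (5*sin(2*t)) - (20*t/pi) = -20*t/pi + 5*sin(2*t) is ≥ 0 throughout, so the area is a single integral of |-20*t/pi + 5*sin(2*t)|.
∫[0,pi/4] (-20*t/pi + 5*sin(2*t)) dt = 5/2 - 5*pi/8.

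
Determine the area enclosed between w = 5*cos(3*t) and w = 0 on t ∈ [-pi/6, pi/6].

On [-pi/6, pi/6], (5*cos(3*t)) - (0) = 5*cos(3*t) is ≥ 0 throughout, so the area is a single integral of |5*cos(3*t)|.
∫[-pi/6,pi/6] (5*cos(3*t)) dt = 10/3.

10/3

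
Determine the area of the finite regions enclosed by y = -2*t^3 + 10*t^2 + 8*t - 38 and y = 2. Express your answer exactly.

937/6

Set the curves equal: -2*t^3 + 10*t^2 + 8*t - 38 = 2, so -2*t^3 + 10*t^2 + 8*t - 40 = 0, which factors as -2*(t - 5)*(t - 2)*(t + 2) = 0. The curves meet at t = -2, 2, 5.
On [-2, 2], y = 2 is on top; that piece has area ∫[-2,2] (-(-2*t^3 + 10*t^2 + 8*t - 40)) dt = 320/3.
On [2, 5], y = -2*t^3 + 10*t^2 + 8*t - 38 is on top; that piece has area ∫[2,5] (-2*t^3 + 10*t^2 + 8*t - 40) dt = 99/2.
Total enclosed area = 320/3 + 99/2 = 937/6.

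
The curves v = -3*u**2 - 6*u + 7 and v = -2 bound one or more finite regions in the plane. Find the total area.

32

Set the curves equal: -3*u**2 - 6*u + 7 = -2, so -3*u**2 - 6*u + 9 = 0, which factors as -3*(u - 1)*(u + 3) = 0. The curves meet at u = -3, 1.
On [-3, 1], v = -3*u**2 - 6*u + 7 is on top; that piece has area ∫[-3,1] (-3*u**2 - 6*u + 9) du = 32.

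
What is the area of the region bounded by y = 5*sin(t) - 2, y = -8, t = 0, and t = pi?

On [0, pi], (5*sin(t) - 2) - (-8) = 5*sin(t) + 6 is ≥ 0 throughout, so the area is a single integral of |5*sin(t) + 6|.
∫[0,pi] (5*sin(t) + 6) dt = 10 + 6*pi.

10 + 6*pi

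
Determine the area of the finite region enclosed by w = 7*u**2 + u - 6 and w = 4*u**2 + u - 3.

Set the curves equal: 7*u**2 + u - 6 = 4*u**2 + u - 3, so 3*u**2 - 3 = 0, which factors as 3*(u - 1)*(u + 1) = 0. The curves meet at u = -1, 1.
On [-1, 1], w = 4*u**2 + u - 3 is on top; that piece has area ∫[-1,1] (-(3*u**2 - 3)) du = 4.

4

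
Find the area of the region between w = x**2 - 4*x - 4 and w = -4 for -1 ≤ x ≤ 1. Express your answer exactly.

The difference (x**2 - 4*x - 4) - (-4) = x**2 - 4*x changes sign at x = 0 inside [-1, 1], so split the integral there.
∫[-1,0] (x**2 - 4*x) dx = 7/3.
∫[0,1] (x**2 - 4*x) dx = -5/3; the area of that piece is 5/3.
Total area = 7/3 + 5/3 = 4.

4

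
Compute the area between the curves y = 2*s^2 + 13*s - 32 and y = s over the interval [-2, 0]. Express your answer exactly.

On [-2, 0], (2*s^2 + 13*s - 32) - (s) = 2*s^2 + 12*s - 32 is ≤ 0 throughout, so the area is a single integral of |2*s^2 + 12*s - 32|.
∫[-2,0] (2*s^2 + 12*s - 32) ds = -248/3; the area of that piece is 248/3.

248/3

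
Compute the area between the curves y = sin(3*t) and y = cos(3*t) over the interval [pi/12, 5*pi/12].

On [pi/12, 5*pi/12], (sin(3*t)) - (cos(3*t)) = sin(3*t) - cos(3*t) is ≥ 0 throughout, so the area is a single integral of |sin(3*t) - cos(3*t)|.
∫[pi/12,5*pi/12] (sin(3*t) - cos(3*t)) dt = 2*sqrt(2)/3.

2*sqrt(2)/3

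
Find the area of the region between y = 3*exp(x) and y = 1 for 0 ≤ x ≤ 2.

-5 + 3*exp(2)

On [0, 2], (3*exp(x)) - (1) = 3*exp(x) - 1 is ≥ 0 throughout, so the area is a single integral of |3*exp(x) - 1|.
∫[0,2] (3*exp(x) - 1) dx = -5 + 3*exp(2).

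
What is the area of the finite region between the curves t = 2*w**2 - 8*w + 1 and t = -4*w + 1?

8/3

Both boundary curves give t as a function of w, so integrate with respect to w. Setting them equal: 2*w**2 - 4*w = 0, i.e. 2*w*(w - 2) = 0, so they meet at w = 0, 2.
For w in [0, 2], t = 2*w**2 - 8*w + 1 is on the left; area = ∫[0,2] (-(2*w**2 - 4*w)) dw = 8/3.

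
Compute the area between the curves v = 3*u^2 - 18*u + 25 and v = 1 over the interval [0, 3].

22

The difference (3*u^2 - 18*u + 25) - (1) = 3*u^2 - 18*u + 24 changes sign at u = 2 inside [0, 3], so split the integral there.
∫[0,2] (3*u^2 - 18*u + 24) du = 20.
∫[2,3] (3*u^2 - 18*u + 24) du = -2; the area of that piece is 2.
Total area = 20 + 2 = 22.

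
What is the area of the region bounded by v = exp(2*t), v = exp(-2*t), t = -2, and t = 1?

The difference (exp(2*t)) - (exp(-2*t)) = exp(2*t) - exp(-2*t) changes sign at t = 0 inside [-2, 1], so split the integral there.
∫[-2,0] (exp(2*t) - exp(-2*t)) dt = -exp(4)/2 - exp(-4)/2 + 1; the area of that piece is -1 + exp(-4)/2 + exp(4)/2.
∫[0,1] (exp(2*t) - exp(-2*t)) dt = -1 + exp(-2)/2 + exp(2)/2.
Total area = (-1 + exp(-4)/2 + exp(4)/2) + (-1 + exp(-2)/2 + exp(2)/2) = -2 + exp(-4)/2 + exp(-2)/2 + exp(2)/2 + exp(4)/2.

-2 + exp(-4)/2 + exp(-2)/2 + exp(2)/2 + exp(4)/2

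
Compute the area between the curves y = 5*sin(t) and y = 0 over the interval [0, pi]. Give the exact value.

On [0, pi], (5*sin(t)) - (0) = 5*sin(t) is ≥ 0 throughout, so the area is a single integral of |5*sin(t)|.
∫[0,pi] (5*sin(t)) dt = 10.

10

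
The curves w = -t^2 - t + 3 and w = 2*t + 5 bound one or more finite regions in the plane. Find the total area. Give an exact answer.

1/6

Set the curves equal: -t^2 - t + 3 = 2*t + 5, so -t^2 - 3*t - 2 = 0, which factors as -(t + 1)*(t + 2) = 0. The curves meet at t = -2, -1.
On [-2, -1], w = -t^2 - t + 3 is on top; that piece has area ∫[-2,-1] (-t^2 - 3*t - 2) dt = 1/6.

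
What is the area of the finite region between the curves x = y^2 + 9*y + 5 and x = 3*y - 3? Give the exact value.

4/3

Both boundary curves give x as a function of y, so integrate with respect to y. Setting them equal: y^2 + 6*y + 8 = 0, i.e. (y + 2)*(y + 4) = 0, so they meet at y = -4, -2.
For y in [-4, -2], x = y^2 + 9*y + 5 is on the left; area = ∫[-4,-2] (-(y^2 + 6*y + 8)) dy = 4/3.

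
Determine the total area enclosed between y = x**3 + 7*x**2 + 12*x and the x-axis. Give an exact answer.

71/6

The curve meets the x-axis where x**3 + 7*x**2 + 12*x = 0, i.e. x*(x + 3)*(x + 4) = 0, at x = -4, -3, 0.
On [-4, -3] the curve lies above the axis; ∫[-4,-3] (x**3 + 7*x**2 + 12*x) dx = 7/12, giving area 7/12.
On [-3, 0] the curve lies below the axis; ∫[-3,0] (x**3 + 7*x**2 + 12*x) dx = -45/4, giving area 45/4.
Total area = 7/12 + 45/4 = 71/6.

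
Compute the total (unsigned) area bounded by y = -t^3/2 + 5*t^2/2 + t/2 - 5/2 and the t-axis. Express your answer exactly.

74/3

The curve meets the t-axis where -t^3/2 + 5*t^2/2 + t/2 - 5/2 = 0, i.e. -(t - 5)*(t - 1)*(t + 1)/2 = 0, at t = -1, 1, 5.
On [-1, 1] the curve lies below the axis; ∫[-1,1] (-t^3/2 + 5*t^2/2 + t/2 - 5/2) dt = -10/3, giving area 10/3.
On [1, 5] the curve lies above the axis; ∫[1,5] (-t^3/2 + 5*t^2/2 + t/2 - 5/2) dt = 64/3, giving area 64/3.
Total area = 10/3 + 64/3 = 74/3.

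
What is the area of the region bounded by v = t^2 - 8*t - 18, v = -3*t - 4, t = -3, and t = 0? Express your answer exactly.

121/6

The difference (t^2 - 8*t - 18) - (-3*t - 4) = t^2 - 5*t - 14 changes sign at t = -2 inside [-3, 0], so split the integral there.
∫[-3,-2] (t^2 - 5*t - 14) dt = 29/6.
∫[-2,0] (t^2 - 5*t - 14) dt = -46/3; the area of that piece is 46/3.
Total area = 29/6 + 46/3 = 121/6.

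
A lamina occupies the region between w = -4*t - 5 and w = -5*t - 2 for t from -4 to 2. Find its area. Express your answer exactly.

24

On [-4, 2], (-4*t - 5) - (-5*t - 2) = t - 3 is ≤ 0 throughout, so the area is a single integral of |t - 3|.
∫[-4,2] (t - 3) dt = -24; the area of that piece is 24.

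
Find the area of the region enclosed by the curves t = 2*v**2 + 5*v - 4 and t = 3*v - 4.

1/3

Both boundary curves give t as a function of v, so integrate with respect to v. Setting them equal: 2*v**2 + 2*v = 0, i.e. 2*v*(v + 1) = 0, so they meet at v = -1, 0.
For v in [-1, 0], t = 2*v**2 + 5*v - 4 is on the left; area = ∫[-1,0] (-(2*v**2 + 2*v)) dv = 1/3.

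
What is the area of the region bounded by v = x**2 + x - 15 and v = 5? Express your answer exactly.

Set the curves equal: x**2 + x - 15 = 5, so x**2 + x - 20 = 0, which factors as (x - 4)*(x + 5) = 0. The curves meet at x = -5, 4.
On [-5, 4], v = 5 is on top; that piece has area ∫[-5,4] (-(x**2 + x - 20)) dx = 243/2.

243/2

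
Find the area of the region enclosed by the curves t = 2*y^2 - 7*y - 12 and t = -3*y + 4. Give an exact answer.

Both boundary curves give t as a function of y, so integrate with respect to y. Setting them equal: 2*y^2 - 4*y - 16 = 0, i.e. 2*(y - 4)*(y + 2) = 0, so they meet at y = -2, 4.
For y in [-2, 4], t = 2*y^2 - 7*y - 12 is on the left; area = ∫[-2,4] (-(2*y^2 - 4*y - 16)) dy = 72.

72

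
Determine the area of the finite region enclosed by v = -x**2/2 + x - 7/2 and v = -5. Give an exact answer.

Set the curves equal: -x**2/2 + x - 7/2 = -5, so -x**2/2 + x + 3/2 = 0, which factors as -(x - 3)*(x + 1)/2 = 0. The curves meet at x = -1, 3.
On [-1, 3], v = -x**2/2 + x - 7/2 is on top; that piece has area ∫[-1,3] (-x**2/2 + x + 3/2) dx = 16/3.

16/3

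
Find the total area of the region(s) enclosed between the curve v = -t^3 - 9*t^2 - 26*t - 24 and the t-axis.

1/2

The curve meets the t-axis where -t^3 - 9*t^2 - 26*t - 24 = 0, i.e. -(t + 2)*(t + 3)*(t + 4) = 0, at t = -4, -3, -2.
On [-4, -3] the curve lies below the axis; ∫[-4,-3] (-t^3 - 9*t^2 - 26*t - 24) dt = -1/4, giving area 1/4.
On [-3, -2] the curve lies above the axis; ∫[-3,-2] (-t^3 - 9*t^2 - 26*t - 24) dt = 1/4, giving area 1/4.
Total area = 1/4 + 1/4 = 1/2.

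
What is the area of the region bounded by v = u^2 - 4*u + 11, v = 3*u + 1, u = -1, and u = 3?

The difference (u^2 - 4*u + 11) - (3*u + 1) = u^2 - 7*u + 10 changes sign at u = 2 inside [-1, 3], so split the integral there.
∫[-1,2] (u^2 - 7*u + 10) du = 45/2.
∫[2,3] (u^2 - 7*u + 10) du = -7/6; the area of that piece is 7/6.
Total area = 45/2 + 7/6 = 71/3.

71/3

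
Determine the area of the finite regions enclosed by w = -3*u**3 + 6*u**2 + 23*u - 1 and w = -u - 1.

148

Set the curves equal: -3*u**3 + 6*u**2 + 23*u - 1 = -u - 1, so -3*u**3 + 6*u**2 + 24*u = 0, which factors as -3*u*(u - 4)*(u + 2) = 0. The curves meet at u = -2, 0, 4.
On [-2, 0], w = -u - 1 is on top; that piece has area ∫[-2,0] (-(-3*u**3 + 6*u**2 + 24*u)) du = 20.
On [0, 4], w = -3*u**3 + 6*u**2 + 23*u - 1 is on top; that piece has area ∫[0,4] (-3*u**3 + 6*u**2 + 24*u) du = 128.
Total enclosed area = 20 + 128 = 148.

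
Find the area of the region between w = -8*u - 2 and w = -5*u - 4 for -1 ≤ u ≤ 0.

7/2

On [-1, 0], (-8*u - 2) - (-5*u - 4) = -3*u + 2 is ≥ 0 throughout, so the area is a single integral of |-3*u + 2|.
∫[-1,0] (-3*u + 2) du = 7/2.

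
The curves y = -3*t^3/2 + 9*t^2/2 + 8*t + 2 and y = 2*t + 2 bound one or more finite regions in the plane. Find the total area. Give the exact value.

Set the curves equal: -3*t^3/2 + 9*t^2/2 + 8*t + 2 = 2*t + 2, so -3*t^3/2 + 9*t^2/2 + 6*t = 0, which factors as -3*t*(t - 4)*(t + 1)/2 = 0. The curves meet at t = -1, 0, 4.
On [-1, 0], y = 2*t + 2 is on top; that piece has area ∫[-1,0] (-(-3*t^3/2 + 9*t^2/2 + 6*t)) dt = 9/8.
On [0, 4], y = -3*t^3/2 + 9*t^2/2 + 8*t + 2 is on top; that piece has area ∫[0,4] (-3*t^3/2 + 9*t^2/2 + 6*t) dt = 48.
Total enclosed area = 9/8 + 48 = 393/8.

393/8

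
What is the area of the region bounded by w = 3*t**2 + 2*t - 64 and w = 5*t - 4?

Set the curves equal: 3*t**2 + 2*t - 64 = 5*t - 4, so 3*t**2 - 3*t - 60 = 0, which factors as 3*(t - 5)*(t + 4) = 0. The curves meet at t = -4, 5.
On [-4, 5], w = 5*t - 4 is on top; that piece has area ∫[-4,5] (-(3*t**2 - 3*t - 60)) dt = 729/2.

729/2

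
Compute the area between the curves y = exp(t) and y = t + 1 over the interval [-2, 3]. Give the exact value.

On [-2, 3], (exp(t)) - (t + 1) = -t + exp(t) - 1 is ≥ 0 throughout, so the area is a single integral of |-t + exp(t) - 1|.
∫[-2,3] (-t + exp(t) - 1) dt = -15/2 - exp(-2) + exp(3).

-15/2 - exp(-2) + exp(3)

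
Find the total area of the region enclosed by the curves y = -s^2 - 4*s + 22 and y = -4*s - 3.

500/3

Set the curves equal: -s^2 - 4*s + 22 = -4*s - 3, so -s^2 + 25 = 0, which factors as -(s - 5)*(s + 5) = 0. The curves meet at s = -5, 5.
On [-5, 5], y = -s^2 - 4*s + 22 is on top; that piece has area ∫[-5,5] (-s^2 + 25) ds = 500/3.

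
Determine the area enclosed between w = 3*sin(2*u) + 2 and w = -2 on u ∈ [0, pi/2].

On [0, pi/2], (3*sin(2*u) + 2) - (-2) = 3*sin(2*u) + 4 is ≥ 0 throughout, so the area is a single integral of |3*sin(2*u) + 4|.
∫[0,pi/2] (3*sin(2*u) + 4) du = 3 + 2*pi.

3 + 2*pi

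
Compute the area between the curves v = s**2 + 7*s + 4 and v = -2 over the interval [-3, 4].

223/2

The difference (s**2 + 7*s + 4) - (-2) = s**2 + 7*s + 6 changes sign at s = -1 inside [-3, 4], so split the integral there.
∫[-3,-1] (s**2 + 7*s + 6) ds = -22/3; the area of that piece is 22/3.
∫[-1,4] (s**2 + 7*s + 6) ds = 625/6.
Total area = 22/3 + 625/6 = 223/2.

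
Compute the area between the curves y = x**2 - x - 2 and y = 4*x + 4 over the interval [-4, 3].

The difference (x**2 - x - 2) - (4*x + 4) = x**2 - 5*x - 6 changes sign at x = -1 inside [-4, 3], so split the integral there.
∫[-4,-1] (x**2 - 5*x - 6) dx = 81/2.
∫[-1,3] (x**2 - 5*x - 6) dx = -104/3; the area of that piece is 104/3.
Total area = 81/2 + 104/3 = 451/6.

451/6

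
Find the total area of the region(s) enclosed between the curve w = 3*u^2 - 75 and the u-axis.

The curve meets the u-axis where 3*u^2 - 75 = 0, i.e. 3*(u - 5)*(u + 5) = 0, at u = -5, 5.
On [-5, 5] the curve lies below the axis; ∫[-5,5] (3*u^2 - 75) du = -500, giving area 500.

500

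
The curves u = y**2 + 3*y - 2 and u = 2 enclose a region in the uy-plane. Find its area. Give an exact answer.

125/6

Both boundary curves give u as a function of y, so integrate with respect to y. Setting them equal: y**2 + 3*y - 4 = 0, i.e. (y - 1)*(y + 4) = 0, so they meet at y = -4, 1.
For y in [-4, 1], u = y**2 + 3*y - 2 is on the left; area = ∫[-4,1] (-(y**2 + 3*y - 4)) dy = 125/6.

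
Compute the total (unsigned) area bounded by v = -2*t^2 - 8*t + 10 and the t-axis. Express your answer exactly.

The curve meets the t-axis where -2*t^2 - 8*t + 10 = 0, i.e. -2*(t - 1)*(t + 5) = 0, at t = -5, 1.
On [-5, 1] the curve lies above the axis; ∫[-5,1] (-2*t^2 - 8*t + 10) dt = 72, giving area 72.

72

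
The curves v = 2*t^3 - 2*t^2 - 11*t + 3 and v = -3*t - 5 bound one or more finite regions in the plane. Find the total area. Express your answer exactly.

71/3

Set the curves equal: 2*t^3 - 2*t^2 - 11*t + 3 = -3*t - 5, so 2*t^3 - 2*t^2 - 8*t + 8 = 0, which factors as 2*(t - 2)*(t - 1)*(t + 2) = 0. The curves meet at t = -2, 1, 2.
On [-2, 1], v = 2*t^3 - 2*t^2 - 11*t + 3 is on top; that piece has area ∫[-2,1] (2*t^3 - 2*t^2 - 8*t + 8) dt = 45/2.
On [1, 2], v = -3*t - 5 is on top; that piece has area ∫[1,2] (-(2*t^3 - 2*t^2 - 8*t + 8)) dt = 7/6.
Total enclosed area = 45/2 + 7/6 = 71/3.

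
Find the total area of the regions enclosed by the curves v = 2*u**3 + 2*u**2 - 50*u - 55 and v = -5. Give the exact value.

2024/3

Set the curves equal: 2*u**3 + 2*u**2 - 50*u - 55 = -5, so 2*u**3 + 2*u**2 - 50*u - 50 = 0, which factors as 2*(u - 5)*(u + 1)*(u + 5) = 0. The curves meet at u = -5, -1, 5.
On [-5, -1], v = 2*u**3 + 2*u**2 - 50*u - 55 is on top; that piece has area ∫[-5,-1] (2*u**3 + 2*u**2 - 50*u - 50) du = 512/3.
On [-1, 5], v = -5 is on top; that piece has area ∫[-1,5] (-(2*u**3 + 2*u**2 - 50*u - 50)) du = 504.
Total enclosed area = 512/3 + 504 = 2024/3.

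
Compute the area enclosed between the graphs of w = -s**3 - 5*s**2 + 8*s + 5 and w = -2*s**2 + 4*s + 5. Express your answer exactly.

Set the curves equal: -s**3 - 5*s**2 + 8*s + 5 = -2*s**2 + 4*s + 5, so -s**3 - 3*s**2 + 4*s = 0, which factors as -s*(s - 1)*(s + 4) = 0. The curves meet at s = -4, 0, 1.
On [-4, 0], w = -2*s**2 + 4*s + 5 is on top; that piece has area ∫[-4,0] (-(-s**3 - 3*s**2 + 4*s)) ds = 32.
On [0, 1], w = -s**3 - 5*s**2 + 8*s + 5 is on top; that piece has area ∫[0,1] (-s**3 - 3*s**2 + 4*s) ds = 3/4.
Total enclosed area = 32 + 3/4 = 131/4.

131/4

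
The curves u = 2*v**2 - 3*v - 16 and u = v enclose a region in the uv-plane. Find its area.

Both boundary curves give u as a function of v, so integrate with respect to v. Setting them equal: 2*v**2 - 4*v - 16 = 0, i.e. 2*(v - 4)*(v + 2) = 0, so they meet at v = -2, 4.
For v in [-2, 4], u = 2*v**2 - 3*v - 16 is on the left; area = ∫[-2,4] (-(2*v**2 - 4*v - 16)) dv = 72.

72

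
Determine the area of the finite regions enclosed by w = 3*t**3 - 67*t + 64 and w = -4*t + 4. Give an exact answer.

Set the curves equal: 3*t**3 - 67*t + 64 = -4*t + 4, so 3*t**3 - 63*t + 60 = 0, which factors as 3*(t - 4)*(t - 1)*(t + 5) = 0. The curves meet at t = -5, 1, 4.
On [-5, 1], w = 3*t**3 - 67*t + 64 is on top; that piece has area ∫[-5,1] (3*t**3 - 63*t + 60) dt = 648.
On [1, 4], w = -4*t + 4 is on top; that piece has area ∫[1,4] (-(3*t**3 - 63*t + 60)) dt = 405/4.
Total enclosed area = 648 + 405/4 = 2997/4.

2997/4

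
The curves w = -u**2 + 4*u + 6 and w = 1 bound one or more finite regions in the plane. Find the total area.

36

Set the curves equal: -u**2 + 4*u + 6 = 1, so -u**2 + 4*u + 5 = 0, which factors as -(u - 5)*(u + 1) = 0. The curves meet at u = -1, 5.
On [-1, 5], w = -u**2 + 4*u + 6 is on top; that piece has area ∫[-1,5] (-u**2 + 4*u + 5) du = 36.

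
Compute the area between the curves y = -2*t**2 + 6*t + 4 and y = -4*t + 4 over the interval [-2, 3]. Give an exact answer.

157/3

The difference (-2*t**2 + 6*t + 4) - (-4*t + 4) = -2*t**2 + 10*t changes sign at t = 0 inside [-2, 3], so split the integral there.
∫[-2,0] (-2*t**2 + 10*t) dt = -76/3; the area of that piece is 76/3.
∫[0,3] (-2*t**2 + 10*t) dt = 27.
Total area = 76/3 + 27 = 157/3.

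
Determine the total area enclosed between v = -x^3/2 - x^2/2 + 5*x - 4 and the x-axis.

443/12

The curve meets the x-axis where -x^3/2 - x^2/2 + 5*x - 4 = 0, i.e. -(x - 2)*(x - 1)*(x + 4)/2 = 0, at x = -4, 1, 2.
On [-4, 1] the curve lies below the axis; ∫[-4,1] (-x^3/2 - x^2/2 + 5*x - 4) dx = -875/24, giving area 875/24.
On [1, 2] the curve lies above the axis; ∫[1,2] (-x^3/2 - x^2/2 + 5*x - 4) dx = 11/24, giving area 11/24.
Total area = 875/24 + 11/24 = 443/12.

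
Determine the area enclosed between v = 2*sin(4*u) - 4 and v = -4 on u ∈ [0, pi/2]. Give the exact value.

2

The difference (2*sin(4*u) - 4) - (-4) = 2*sin(4*u) changes sign at u = pi/4 inside [0, pi/2], so split the integral there.
∫[0,pi/4] (2*sin(4*u)) du = 1.
∫[pi/4,pi/2] (2*sin(4*u)) du = -1; the area of that piece is 1.
Total area = 1 + 1 = 2.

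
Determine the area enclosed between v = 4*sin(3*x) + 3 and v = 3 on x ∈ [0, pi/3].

8/3

On [0, pi/3], (4*sin(3*x) + 3) - (3) = 4*sin(3*x) is ≥ 0 throughout, so the area is a single integral of |4*sin(3*x)|.
∫[0,pi/3] (4*sin(3*x)) dx = 8/3.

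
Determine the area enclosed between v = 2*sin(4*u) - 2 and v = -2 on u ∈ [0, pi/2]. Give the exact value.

The difference (2*sin(4*u) - 2) - (-2) = 2*sin(4*u) changes sign at u = pi/4 inside [0, pi/2], so split the integral there.
∫[0,pi/4] (2*sin(4*u)) du = 1.
∫[pi/4,pi/2] (2*sin(4*u)) du = -1; the area of that piece is 1.
Total area = 1 + 1 = 2.

2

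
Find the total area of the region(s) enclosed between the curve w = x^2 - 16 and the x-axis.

The curve meets the x-axis where x^2 - 16 = 0, i.e. (x - 4)*(x + 4) = 0, at x = -4, 4.
On [-4, 4] the curve lies below the axis; ∫[-4,4] (x^2 - 16) dx = -256/3, giving area 256/3.

256/3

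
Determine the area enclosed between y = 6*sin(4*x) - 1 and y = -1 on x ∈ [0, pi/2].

The difference (6*sin(4*x) - 1) - (-1) = 6*sin(4*x) changes sign at x = pi/4 inside [0, pi/2], so split the integral there.
∫[0,pi/4] (6*sin(4*x)) dx = 3.
∫[pi/4,pi/2] (6*sin(4*x)) dx = -3; the area of that piece is 3.
Total area = 3 + 3 = 6.

6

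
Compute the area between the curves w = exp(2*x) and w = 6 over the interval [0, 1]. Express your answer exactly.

-23/2 + exp(2)/2 + 6*log(6)

The difference (exp(2*x)) - (6) = exp(2*x) - 6 changes sign at x = log(6)/2 inside [0, 1], so split the integral there.
∫[0,log(6)/2] (exp(2*x) - 6) dx = 5/2 - log(216); the area of that piece is -5/2 + log(216).
∫[log(6)/2,1] (exp(2*x) - 6) dx = -9 + exp(2)/2 + 3*log(6).
Total area = (-5/2 + log(216)) + (-9 + exp(2)/2 + 3*log(6)) = -23/2 + exp(2)/2 + 6*log(6).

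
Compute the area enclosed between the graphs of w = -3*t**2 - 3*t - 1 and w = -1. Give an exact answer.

Set the curves equal: -3*t**2 - 3*t - 1 = -1, so -3*t**2 - 3*t = 0, which factors as -3*t*(t + 1) = 0. The curves meet at t = -1, 0.
On [-1, 0], w = -3*t**2 - 3*t - 1 is on top; that piece has area ∫[-1,0] (-3*t**2 - 3*t) dt = 1/2.

1/2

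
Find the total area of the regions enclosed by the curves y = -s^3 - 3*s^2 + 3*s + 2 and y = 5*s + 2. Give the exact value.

Set the curves equal: -s^3 - 3*s^2 + 3*s + 2 = 5*s + 2, so -s^3 - 3*s^2 - 2*s = 0, which factors as -s*(s + 1)*(s + 2) = 0. The curves meet at s = -2, -1, 0.
On [-2, -1], y = 5*s + 2 is on top; that piece has area ∫[-2,-1] (-(-s^3 - 3*s^2 - 2*s)) ds = 1/4.
On [-1, 0], y = -s^3 - 3*s^2 + 3*s + 2 is on top; that piece has area ∫[-1,0] (-s^3 - 3*s^2 - 2*s) ds = 1/4.
Total enclosed area = 1/4 + 1/4 = 1/2.

1/2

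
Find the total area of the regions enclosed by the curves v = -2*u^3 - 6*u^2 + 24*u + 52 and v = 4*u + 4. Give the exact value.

407/2

Set the curves equal: -2*u^3 - 6*u^2 + 24*u + 52 = 4*u + 4, so -2*u^3 - 6*u^2 + 20*u + 48 = 0, which factors as -2*(u - 3)*(u + 2)*(u + 4) = 0. The curves meet at u = -4, -2, 3.
On [-4, -2], v = 4*u + 4 is on top; that piece has area ∫[-4,-2] (-(-2*u^3 - 6*u^2 + 20*u + 48)) du = 16.
On [-2, 3], v = -2*u^3 - 6*u^2 + 24*u + 52 is on top; that piece has area ∫[-2,3] (-2*u^3 - 6*u^2 + 20*u + 48) du = 375/2.
Total enclosed area = 16 + 375/2 = 407/2.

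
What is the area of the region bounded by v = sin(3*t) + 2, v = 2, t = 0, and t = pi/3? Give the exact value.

2/3

On [0, pi/3], (sin(3*t) + 2) - (2) = sin(3*t) is ≥ 0 throughout, so the area is a single integral of |sin(3*t)|.
∫[0,pi/3] (sin(3*t)) dt = 2/3.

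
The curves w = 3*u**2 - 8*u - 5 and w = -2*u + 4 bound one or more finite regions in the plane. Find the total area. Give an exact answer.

Set the curves equal: 3*u**2 - 8*u - 5 = -2*u + 4, so 3*u**2 - 6*u - 9 = 0, which factors as 3*(u - 3)*(u + 1) = 0. The curves meet at u = -1, 3.
On [-1, 3], w = -2*u + 4 is on top; that piece has area ∫[-1,3] (-(3*u**2 - 6*u - 9)) du = 32.

32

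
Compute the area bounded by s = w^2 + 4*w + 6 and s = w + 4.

Both boundary curves give s as a function of w, so integrate with respect to w. Setting them equal: w^2 + 3*w + 2 = 0, i.e. (w + 1)*(w + 2) = 0, so they meet at w = -2, -1.
For w in [-2, -1], s = w^2 + 4*w + 6 is on the left; area = ∫[-2,-1] (-(w^2 + 3*w + 2)) dw = 1/6.

1/6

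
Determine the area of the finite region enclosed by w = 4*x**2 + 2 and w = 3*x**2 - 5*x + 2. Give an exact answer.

Set the curves equal: 4*x**2 + 2 = 3*x**2 - 5*x + 2, so x**2 + 5*x = 0, which factors as x*(x + 5) = 0. The curves meet at x = -5, 0.
On [-5, 0], w = 3*x**2 - 5*x + 2 is on top; that piece has area ∫[-5,0] (-(x**2 + 5*x)) dx = 125/6.

125/6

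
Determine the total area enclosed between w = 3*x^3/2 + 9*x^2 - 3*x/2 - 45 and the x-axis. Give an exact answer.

The curve meets the x-axis where 3*x^3/2 + 9*x^2 - 3*x/2 - 45 = 0, i.e. 3*(x - 2)*(x + 3)*(x + 5)/2 = 0, at x = -5, -3, 2.
On [-5, -3] the curve lies above the axis; ∫[-5,-3] (3*x^3/2 + 9*x^2 - 3*x/2 - 45) dx = 12, giving area 12.
On [-3, 2] the curve lies below the axis; ∫[-3,2] (3*x^3/2 + 9*x^2 - 3*x/2 - 45) dx = -1125/8, giving area 1125/8.
Total area = 12 + 1125/8 = 1221/8.

1221/8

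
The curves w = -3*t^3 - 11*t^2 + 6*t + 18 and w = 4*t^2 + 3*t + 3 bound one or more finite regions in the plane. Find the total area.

148

Set the curves equal: -3*t^3 - 11*t^2 + 6*t + 18 = 4*t^2 + 3*t + 3, so -3*t^3 - 15*t^2 + 3*t + 15 = 0, which factors as -3*(t - 1)*(t + 1)*(t + 5) = 0. The curves meet at t = -5, -1, 1.
On [-5, -1], w = 4*t^2 + 3*t + 3 is on top; that piece has area ∫[-5,-1] (-(-3*t^3 - 15*t^2 + 3*t + 15)) dt = 128.
On [-1, 1], w = -3*t^3 - 11*t^2 + 6*t + 18 is on top; that piece has area ∫[-1,1] (-3*t^3 - 15*t^2 + 3*t + 15) dt = 20.
Total enclosed area = 128 + 20 = 148.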